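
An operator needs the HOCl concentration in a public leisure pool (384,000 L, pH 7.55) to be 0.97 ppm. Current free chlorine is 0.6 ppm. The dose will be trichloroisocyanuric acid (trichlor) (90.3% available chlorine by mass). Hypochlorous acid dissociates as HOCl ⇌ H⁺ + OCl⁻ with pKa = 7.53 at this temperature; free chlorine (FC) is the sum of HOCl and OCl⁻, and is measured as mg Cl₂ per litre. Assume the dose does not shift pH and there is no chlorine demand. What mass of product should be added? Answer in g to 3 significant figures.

589 g

[OCl⁻]/[HOCl] = 10^(pH − pKa) = 10^(7.55 − 7.53) = 1.047; fraction as HOCl = 1/(1 + 1.047) = 0.4885.
Free chlorine required for 0.97 ppm HOCl: 0.97 / 0.4885 = 1.986 ppm.
FC to add: 1.986 − 0.6 = 1.386 mg/L as Cl₂.
Cl₂ equivalent: 1.386 mg/L × 384,000 L = 532.1 g.
Product at 90.3% available Cl: 532.1 / 0.903 = 589.3 g.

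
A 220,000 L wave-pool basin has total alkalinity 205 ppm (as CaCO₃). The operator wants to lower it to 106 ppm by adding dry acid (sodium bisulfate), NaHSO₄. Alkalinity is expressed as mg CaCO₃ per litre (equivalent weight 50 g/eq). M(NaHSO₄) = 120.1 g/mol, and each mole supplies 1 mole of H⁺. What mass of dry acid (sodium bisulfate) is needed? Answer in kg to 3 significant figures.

52.3 kg

Alkalinity to neutralize: (205 − 106) = 99 mg/L as CaCO₃ × 220,000 L = 21,780 g as CaCO₃.
Equivalents of H⁺ required: 21,780 ÷ 50 g/eq = 435.6 eq = 435.6 mol NaHSO₄.
Mass of NaHSO₄: 435.6 × 120.1 = 52,320 g.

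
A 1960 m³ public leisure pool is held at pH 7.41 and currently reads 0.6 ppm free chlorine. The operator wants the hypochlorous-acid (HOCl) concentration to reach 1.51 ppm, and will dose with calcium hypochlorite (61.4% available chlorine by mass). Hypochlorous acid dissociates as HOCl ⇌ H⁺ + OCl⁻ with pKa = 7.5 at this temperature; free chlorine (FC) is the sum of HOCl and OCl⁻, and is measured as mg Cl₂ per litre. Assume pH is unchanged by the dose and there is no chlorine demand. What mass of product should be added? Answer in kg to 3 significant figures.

6.82 kg

Volume: 1960 m³ = 1,960,000 L.
[OCl⁻]/[HOCl] = 10^(pH − pKa) = 10^(7.41 − 7.5) = 0.8128; fraction as HOCl = 1/(1 + 0.8128) = 0.5516.
Free chlorine required for 1.51 ppm HOCl: 1.51 / 0.5516 = 2.737 ppm.
FC to add: 2.737 − 0.6 = 2.137 mg/L as Cl₂.
Cl₂ equivalent: 2.137 mg/L × 1,960,000 L = 4189 g.
Product at 61.4% available Cl: 4189 / 0.614 = 6823 g.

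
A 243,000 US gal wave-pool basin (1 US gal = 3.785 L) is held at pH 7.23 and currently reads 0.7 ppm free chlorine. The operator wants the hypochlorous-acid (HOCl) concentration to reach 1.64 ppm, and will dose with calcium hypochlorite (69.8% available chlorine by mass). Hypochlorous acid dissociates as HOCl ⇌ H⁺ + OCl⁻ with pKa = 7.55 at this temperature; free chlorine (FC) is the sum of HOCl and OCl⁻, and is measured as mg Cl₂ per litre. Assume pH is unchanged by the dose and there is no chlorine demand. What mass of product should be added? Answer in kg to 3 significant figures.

2.27 kg

Volume: 243,000 US gal × 3.785 L/gal = 919,755 L.
[OCl⁻]/[HOCl] = 10^(pH − pKa) = 10^(7.23 − 7.55) = 0.4786; fraction as HOCl = 1/(1 + 0.4786) = 0.6763.
Free chlorine required for 1.64 ppm HOCl: 1.64 / 0.6763 = 2.425 ppm.
FC to add: 2.425 − 0.7 = 1.725 mg/L as Cl₂.
Cl₂ equivalent: 1.725 mg/L × 919,755 L = 1587 g.
Product at 69.8% available Cl: 1587 / 0.698 = 2273 g.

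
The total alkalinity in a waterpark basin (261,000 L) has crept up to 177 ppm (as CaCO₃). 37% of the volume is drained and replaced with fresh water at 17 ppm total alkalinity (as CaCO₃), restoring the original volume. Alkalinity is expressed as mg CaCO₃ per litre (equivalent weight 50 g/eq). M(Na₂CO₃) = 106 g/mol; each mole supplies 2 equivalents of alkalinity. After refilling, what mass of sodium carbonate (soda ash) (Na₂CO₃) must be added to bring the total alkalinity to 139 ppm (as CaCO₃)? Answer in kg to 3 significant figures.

After draining 37% and refilling: 177 × 0.63 + 17 × 0.37 = 117.8 ppm.
Deficit to target: 139 − 117.8 = 21.2 mg/L.
As CaCO₃: 21.2 mg/L × 261,000 L = 5533 g; ÷ 50 g/eq ÷ 2 = 55.33 mol Na₂CO₃.
Mass: 55.33 × 106 = 5865 g.

5.87 kg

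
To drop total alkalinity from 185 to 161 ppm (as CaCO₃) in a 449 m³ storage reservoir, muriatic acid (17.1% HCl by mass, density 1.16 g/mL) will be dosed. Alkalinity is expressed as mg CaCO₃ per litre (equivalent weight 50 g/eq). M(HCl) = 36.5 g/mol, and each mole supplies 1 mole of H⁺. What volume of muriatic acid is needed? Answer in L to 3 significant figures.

Volume: 449 m³ = 449,000 L.
Alkalinity to neutralize: (185 − 161) = 24 mg/L as CaCO₃ × 449,000 L = 10,780 g as CaCO₃.
Equivalents of H⁺ required: 10,780 ÷ 50 g/eq = 215.5 eq = 215.5 mol HCl.
Mass of HCl: 215.5 × 36.5 = 7866 g.
Mass of 17.1% solution: 7866 / 0.171 = 46,000 g.
Volume: 46,000 g ÷ 1.16 g/mL = 39,660 mL.

39.7 L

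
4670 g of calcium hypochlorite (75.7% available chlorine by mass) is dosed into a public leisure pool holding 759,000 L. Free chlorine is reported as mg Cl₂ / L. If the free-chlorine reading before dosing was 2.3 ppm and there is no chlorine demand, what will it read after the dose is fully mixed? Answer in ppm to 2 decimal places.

6.96 ppm

Available chlorine delivered: 4670 g × 0.757 = 3535 g as Cl₂.
Concentration rise: 3535 g / 759,000 L = 4.658 mg/L = 4.66 ppm.
Final FC: 2.3 + 4.66 = 6.96 ppm.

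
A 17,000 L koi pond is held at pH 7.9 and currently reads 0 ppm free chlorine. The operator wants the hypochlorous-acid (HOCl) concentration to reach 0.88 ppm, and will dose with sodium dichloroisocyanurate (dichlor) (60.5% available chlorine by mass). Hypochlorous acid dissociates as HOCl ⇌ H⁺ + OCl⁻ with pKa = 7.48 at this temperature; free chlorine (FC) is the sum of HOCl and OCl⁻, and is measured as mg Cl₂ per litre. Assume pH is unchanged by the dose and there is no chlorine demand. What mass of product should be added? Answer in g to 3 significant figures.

[OCl⁻]/[HOCl] = 10^(pH − pKa) = 10^(7.9 − 7.48) = 2.63; fraction as HOCl = 1/(1 + 2.63) = 0.2755.
Free chlorine required for 0.88 ppm HOCl: 0.88 / 0.2755 = 3.195 ppm.
FC to add: 3.195 − 0 = 3.195 mg/L as Cl₂.
Cl₂ equivalent: 3.195 mg/L × 17,000 L = 54.31 g.
Product at 60.5% available Cl: 54.31 / 0.605 = 89.77 g.

89.8 g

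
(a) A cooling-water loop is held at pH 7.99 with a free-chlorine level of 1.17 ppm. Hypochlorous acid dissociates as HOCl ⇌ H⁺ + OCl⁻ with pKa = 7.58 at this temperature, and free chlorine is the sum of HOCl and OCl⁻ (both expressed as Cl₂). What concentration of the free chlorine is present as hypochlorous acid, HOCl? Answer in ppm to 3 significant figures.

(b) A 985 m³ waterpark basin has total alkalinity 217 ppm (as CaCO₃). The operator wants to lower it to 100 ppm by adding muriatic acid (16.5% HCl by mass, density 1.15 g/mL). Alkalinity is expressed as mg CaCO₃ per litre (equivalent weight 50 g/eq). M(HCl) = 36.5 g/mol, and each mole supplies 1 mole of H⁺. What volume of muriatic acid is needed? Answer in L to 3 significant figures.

(a) 0.328 ppm; (b) 443 L

(a) [OCl⁻]/[HOCl] = 10^(pH − pKa) = 10^(7.99 − 7.58) = 10^0.41 = 2.57.
(a) Fraction as HOCl = 1 / (1 + 2.57) = 0.2801.
(a) HOCl = 0.2801 × 1.17 ppm = 0.3277 ppm.

(b) Volume: 985 m³ = 985,000 L.
(b) Alkalinity to neutralize: (217 − 100) = 117 mg/L as CaCO₃ × 985,000 L = 115,200 g as CaCO₃.
(b) Equivalents of H⁺ required: 115,200 ÷ 50 g/eq = 2305 eq = 2305 mol HCl.
(b) Mass of HCl: 2305 × 36.5 = 84,130 g.
(b) Mass of 16.5% solution: 84,130 / 0.165 = 509,900 g.
(b) Volume: 509,900 g ÷ 1.15 g/mL = 443,400 mL.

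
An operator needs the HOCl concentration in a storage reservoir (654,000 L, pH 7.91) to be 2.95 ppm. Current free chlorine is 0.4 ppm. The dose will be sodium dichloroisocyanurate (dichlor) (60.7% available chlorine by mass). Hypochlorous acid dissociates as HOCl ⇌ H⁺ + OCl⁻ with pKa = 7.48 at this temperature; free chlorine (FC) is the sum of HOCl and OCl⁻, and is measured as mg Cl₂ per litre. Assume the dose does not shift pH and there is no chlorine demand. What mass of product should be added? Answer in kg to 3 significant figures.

11.3 kg

[OCl⁻]/[HOCl] = 10^(pH − pKa) = 10^(7.91 − 7.48) = 2.692; fraction as HOCl = 1/(1 + 2.692) = 0.2709.
Free chlorine required for 2.95 ppm HOCl: 2.95 / 0.2709 = 10.89 ppm.
FC to add: 10.89 − 0.4 = 10.49 mg/L as Cl₂.
Cl₂ equivalent: 10.49 mg/L × 654,000 L = 6860 g.
Product at 60.7% available Cl: 6860 / 0.607 = 11,300 g.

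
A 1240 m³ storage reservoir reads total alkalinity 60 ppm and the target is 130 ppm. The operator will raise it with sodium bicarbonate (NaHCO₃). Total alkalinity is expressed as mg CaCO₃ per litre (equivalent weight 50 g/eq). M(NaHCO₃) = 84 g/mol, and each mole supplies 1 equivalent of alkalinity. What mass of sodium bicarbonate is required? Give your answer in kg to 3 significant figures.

146 kg

Volume: 1240 m³ = 1,240,000 L.
Alkalinity to add: (130 − 60) = 70 mg/L as CaCO₃ × 1,240,000 L = 86,800 g as CaCO₃.
Equivalents: 86,800 g ÷ 50 g/eq = 1736 eq.
NaHCO₃ supplies 1 eq per mole → 1736 mol.
Mass: 1736 mol × 84 g/mol = 145,800 g.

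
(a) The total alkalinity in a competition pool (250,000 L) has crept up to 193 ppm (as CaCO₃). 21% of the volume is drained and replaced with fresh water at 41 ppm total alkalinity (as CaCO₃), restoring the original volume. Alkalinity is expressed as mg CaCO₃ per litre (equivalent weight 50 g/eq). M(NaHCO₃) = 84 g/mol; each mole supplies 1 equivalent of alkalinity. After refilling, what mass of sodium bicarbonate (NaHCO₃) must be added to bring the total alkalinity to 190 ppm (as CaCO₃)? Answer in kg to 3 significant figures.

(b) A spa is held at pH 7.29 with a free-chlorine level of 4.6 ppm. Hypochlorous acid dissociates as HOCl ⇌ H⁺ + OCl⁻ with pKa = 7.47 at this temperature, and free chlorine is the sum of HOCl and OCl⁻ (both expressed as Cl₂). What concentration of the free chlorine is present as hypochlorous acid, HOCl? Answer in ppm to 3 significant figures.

(a) 12.1 kg; (b) 2.77 ppm

(a) After draining 21% and refilling: 193 × 0.79 + 41 × 0.21 = 161.08 ppm.
(a) Deficit to target: 190 − 161.08 = 28.92 mg/L.
(a) As CaCO₃: 28.92 mg/L × 250,000 L = 7230 g; ÷ 50 g/eq ÷ 1 = 144.6 mol NaHCO₃.
(a) Mass: 144.6 × 84 = 12,150 g.

(b) [OCl⁻]/[HOCl] = 10^(pH − pKa) = 10^(7.29 − 7.47) = 10^-0.18 = 0.6607.
(b) Fraction as HOCl = 1 / (1 + 0.6607) = 0.6022.
(b) HOCl = 0.6022 × 4.6 ppm = 2.77 ppm.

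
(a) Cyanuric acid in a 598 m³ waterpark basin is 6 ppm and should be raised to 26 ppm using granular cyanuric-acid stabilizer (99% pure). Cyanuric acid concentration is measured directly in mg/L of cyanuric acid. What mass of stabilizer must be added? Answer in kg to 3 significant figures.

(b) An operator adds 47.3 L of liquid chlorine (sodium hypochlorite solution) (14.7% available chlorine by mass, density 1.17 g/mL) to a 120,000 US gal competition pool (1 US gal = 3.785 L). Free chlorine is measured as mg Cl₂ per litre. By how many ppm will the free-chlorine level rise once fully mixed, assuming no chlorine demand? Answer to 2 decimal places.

(a) 12.1 kg; (b) 17.91 ppm

(a) Volume: 598 m³ = 598,000 L.
(a) CYA to add: (26 − 6) = 20 mg/L × 598,000 L = 11,960 g cyanuric acid.
(a) At 99% purity: 11,960 / 0.99 = 12,080 g product.

(b) Volume: 120,000 US gal × 3.785 L/gal = 454,200 L.
(b) Mass of solution: 47.3 L × 1000 mL/L × 1.17 g/mL = 55,340 g.
(b) Available chlorine delivered: 55,340 g × 0.147 = 8135 g as Cl₂.
(b) Concentration rise: 8135 g / 454,200 L = 17.91 mg/L = 17.91 ppm.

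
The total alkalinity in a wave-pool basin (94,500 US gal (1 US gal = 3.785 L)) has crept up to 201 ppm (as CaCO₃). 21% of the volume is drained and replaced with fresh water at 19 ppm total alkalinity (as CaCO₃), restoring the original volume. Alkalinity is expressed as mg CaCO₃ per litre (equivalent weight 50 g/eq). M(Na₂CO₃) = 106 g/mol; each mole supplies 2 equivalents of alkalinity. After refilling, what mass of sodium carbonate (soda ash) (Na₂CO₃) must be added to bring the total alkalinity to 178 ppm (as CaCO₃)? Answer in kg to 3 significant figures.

5.77 kg

Volume: 94,500 US gal × 3.785 L/gal = 357,682 L.
After draining 21% and refilling: 201 × 0.79 + 19 × 0.21 = 162.78 ppm.
Deficit to target: 178 − 162.78 = 15.22 mg/L.
As CaCO₃: 15.22 mg/L × 357,682 L = 5444 g; ÷ 50 g/eq ÷ 2 = 54.44 mol Na₂CO₃.
Mass: 54.44 × 106 = 5771 g.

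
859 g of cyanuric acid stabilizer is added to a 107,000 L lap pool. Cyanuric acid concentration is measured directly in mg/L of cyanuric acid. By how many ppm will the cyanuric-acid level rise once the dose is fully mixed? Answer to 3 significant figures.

8.03 ppm

Rise: 859 g / 107,000 L × 1000 = 8.028 mg/L.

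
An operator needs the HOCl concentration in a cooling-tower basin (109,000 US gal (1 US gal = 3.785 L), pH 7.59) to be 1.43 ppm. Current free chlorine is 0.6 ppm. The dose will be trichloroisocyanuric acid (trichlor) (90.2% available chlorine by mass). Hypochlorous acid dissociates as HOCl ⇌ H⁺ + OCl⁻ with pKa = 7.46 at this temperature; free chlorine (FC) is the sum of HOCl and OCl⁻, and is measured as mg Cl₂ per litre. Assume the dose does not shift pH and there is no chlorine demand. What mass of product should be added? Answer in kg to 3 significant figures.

Volume: 109,000 US gal × 3.785 L/gal = 412,565 L.
[OCl⁻]/[HOCl] = 10^(pH − pKa) = 10^(7.59 − 7.46) = 1.349; fraction as HOCl = 1/(1 + 1.349) = 0.4257.
Free chlorine required for 1.43 ppm HOCl: 1.43 / 0.4257 = 3.359 ppm.
FC to add: 3.359 − 0.6 = 2.759 mg/L as Cl₂.
Cl₂ equivalent: 2.759 mg/L × 412,565 L = 1138 g.
Product at 90.2% available Cl: 1138 / 0.902 = 1262 g.

1.26 kg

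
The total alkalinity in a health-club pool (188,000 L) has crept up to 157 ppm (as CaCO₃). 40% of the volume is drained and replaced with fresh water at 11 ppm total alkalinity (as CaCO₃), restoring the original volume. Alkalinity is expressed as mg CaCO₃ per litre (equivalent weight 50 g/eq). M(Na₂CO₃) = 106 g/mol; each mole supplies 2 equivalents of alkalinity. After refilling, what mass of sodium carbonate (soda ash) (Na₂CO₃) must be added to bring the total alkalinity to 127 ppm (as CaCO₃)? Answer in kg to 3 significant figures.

After draining 40% and refilling: 157 × 0.60 + 11 × 0.40 = 98.6 ppm.
Deficit to target: 127 − 98.6 = 28.4 mg/L.
As CaCO₃: 28.4 mg/L × 188,000 L = 5339 g; ÷ 50 g/eq ÷ 2 = 53.39 mol Na₂CO₃.
Mass: 53.39 × 106 = 5660 g.

5.66 kg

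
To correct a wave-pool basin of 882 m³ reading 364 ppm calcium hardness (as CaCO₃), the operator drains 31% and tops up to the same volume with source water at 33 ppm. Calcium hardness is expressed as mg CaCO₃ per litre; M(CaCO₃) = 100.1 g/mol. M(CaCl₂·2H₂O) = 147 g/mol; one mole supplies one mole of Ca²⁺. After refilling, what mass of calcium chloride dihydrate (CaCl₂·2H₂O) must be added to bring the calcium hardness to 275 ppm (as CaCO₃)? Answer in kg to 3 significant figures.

17.6 kg

Volume: 882 m³ = 882,000 L.
After draining 31% and refilling: 364 × 0.69 + 33 × 0.31 = 261.39 ppm.
Deficit to target: 275 − 261.39 = 13.61 mg/L.
As CaCO₃: 13.61 mg/L × 882,000 L = 12,000 g; ÷ 100.1 = 119.9 mol Ca²⁺.
Mass: 119.9 × 147 = 17,630 g.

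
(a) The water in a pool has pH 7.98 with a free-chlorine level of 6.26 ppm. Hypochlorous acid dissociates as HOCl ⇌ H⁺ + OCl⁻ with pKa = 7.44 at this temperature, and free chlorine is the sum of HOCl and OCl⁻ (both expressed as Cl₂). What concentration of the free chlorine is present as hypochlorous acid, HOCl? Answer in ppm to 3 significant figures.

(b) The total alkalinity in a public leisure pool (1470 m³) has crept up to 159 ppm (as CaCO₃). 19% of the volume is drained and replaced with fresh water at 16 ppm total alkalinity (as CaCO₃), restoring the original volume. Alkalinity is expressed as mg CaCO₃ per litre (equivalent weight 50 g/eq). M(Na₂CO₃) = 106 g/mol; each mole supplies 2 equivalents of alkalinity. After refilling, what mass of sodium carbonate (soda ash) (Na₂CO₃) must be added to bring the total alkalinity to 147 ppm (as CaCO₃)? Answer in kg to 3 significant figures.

(a) 1.40 ppm; (b) 23.6 kg

(a) [OCl⁻]/[HOCl] = 10^(pH − pKa) = 10^(7.98 − 7.44) = 10^0.54 = 3.467.
(a) Fraction as HOCl = 1 / (1 + 3.467) = 0.2238.
(a) HOCl = 0.2238 × 6.26 ppm = 1.401 ppm.

(b) Volume: 1470 m³ = 1,470,000 L.
(b) After draining 19% and refilling: 159 × 0.81 + 16 × 0.19 = 131.83 ppm.
(b) Deficit to target: 147 − 131.83 = 15.17 mg/L.
(b) As CaCO₃: 15.17 mg/L × 1,470,000 L = 22,300 g; ÷ 50 g/eq ÷ 2 = 223 mol Na₂CO₃.
(b) Mass: 223 × 106 = 23,640 g.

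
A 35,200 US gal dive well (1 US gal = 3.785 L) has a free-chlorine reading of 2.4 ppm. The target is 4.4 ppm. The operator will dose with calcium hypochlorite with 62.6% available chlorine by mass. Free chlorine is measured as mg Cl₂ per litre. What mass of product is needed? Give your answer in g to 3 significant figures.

Volume: 35,200 US gal × 3.785 L/gal = 133,232 L.
Chlorine deficit: 4.4 − 2.4 = 2 ppm = 2 mg/L as Cl₂.
Cl₂ equivalent needed: 2 mg/L × 133,232 L = 266,500 mg = 266.5 g.
Product at 62.6% available chlorine: 266.5 / 0.626 = 425.7 g.

426 g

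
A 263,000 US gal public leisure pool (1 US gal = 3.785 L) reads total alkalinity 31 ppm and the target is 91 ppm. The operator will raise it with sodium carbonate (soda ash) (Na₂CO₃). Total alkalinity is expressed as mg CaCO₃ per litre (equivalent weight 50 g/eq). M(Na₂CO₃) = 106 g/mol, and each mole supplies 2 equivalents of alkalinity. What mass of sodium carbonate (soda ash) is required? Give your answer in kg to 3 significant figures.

63.3 kg

Volume: 263,000 US gal × 3.785 L/gal = 995,455 L.
Alkalinity to add: (91 − 31) = 60 mg/L as CaCO₃ × 995,455 L = 59,730 g as CaCO₃.
Equivalents: 59,730 g ÷ 50 g/eq = 1195 eq.
Each mole of Na₂CO₃ supplies 2 eq, so 1195 / 2 = 597.3 mol.
Mass: 597.3 mol × 106 g/mol = 63,310 g.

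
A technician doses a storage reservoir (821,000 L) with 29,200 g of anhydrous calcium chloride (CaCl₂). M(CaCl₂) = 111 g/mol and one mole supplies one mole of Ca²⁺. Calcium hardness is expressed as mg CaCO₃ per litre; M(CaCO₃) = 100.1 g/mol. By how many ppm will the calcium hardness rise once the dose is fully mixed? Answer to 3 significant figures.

Moles of Ca²⁺: 29,200 g ÷ 111 g/mol = 263.1 mol.
As CaCO₃: 263.1 mol × 100.1 g/mol = 26,330 g.
Rise: 26,330 g / 821,000 L × 1000 = 32.07 mg/L.

32.1 ppm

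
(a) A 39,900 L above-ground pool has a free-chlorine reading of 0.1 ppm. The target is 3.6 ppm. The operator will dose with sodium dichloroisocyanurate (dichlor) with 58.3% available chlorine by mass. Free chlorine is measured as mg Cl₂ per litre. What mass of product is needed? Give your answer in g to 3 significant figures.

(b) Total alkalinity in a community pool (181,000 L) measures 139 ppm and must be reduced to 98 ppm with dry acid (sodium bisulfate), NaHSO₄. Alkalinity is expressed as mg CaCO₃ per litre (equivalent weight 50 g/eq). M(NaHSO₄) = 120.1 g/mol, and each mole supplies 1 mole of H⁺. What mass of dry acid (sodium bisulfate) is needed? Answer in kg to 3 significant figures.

(a) 240 g; (b) 17.8 kg

(a) Chlorine deficit: 3.6 − 0.1 = 3.5 ppm = 3.5 mg/L as Cl₂.
(a) Cl₂ equivalent needed: 3.5 mg/L × 39,900 L = 139,600 mg = 139.7 g.
(a) Product at 58.3% available chlorine: 139.7 / 0.583 = 239.5 g.

(b) Alkalinity to neutralize: (139 − 98) = 41 mg/L as CaCO₃ × 181,000 L = 7421 g as CaCO₃.
(b) Equivalents of H⁺ required: 7421 ÷ 50 g/eq = 148.4 eq = 148.4 mol NaHSO₄.
(b) Mass of NaHSO₄: 148.4 × 120.1 = 17,830 g.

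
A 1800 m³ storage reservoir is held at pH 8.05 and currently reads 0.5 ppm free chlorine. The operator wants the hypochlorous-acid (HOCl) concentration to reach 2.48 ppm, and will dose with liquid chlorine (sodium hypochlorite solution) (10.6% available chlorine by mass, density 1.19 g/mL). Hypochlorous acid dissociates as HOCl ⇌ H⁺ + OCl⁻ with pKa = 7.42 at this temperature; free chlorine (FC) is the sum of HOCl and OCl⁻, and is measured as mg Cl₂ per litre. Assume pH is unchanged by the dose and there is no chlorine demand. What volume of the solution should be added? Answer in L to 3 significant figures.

Volume: 1800 m³ = 1,800,000 L.
[OCl⁻]/[HOCl] = 10^(pH − pKa) = 10^(8.05 − 7.42) = 4.266; fraction as HOCl = 1/(1 + 4.266) = 0.1899.
Free chlorine required for 2.48 ppm HOCl: 2.48 / 0.1899 = 13.06 ppm.
FC to add: 13.06 − 0.5 = 12.56 mg/L as Cl₂.
Cl₂ equivalent: 12.56 mg/L × 1,800,000 L = 22,610 g.
Product at 10.6% available Cl: 22,610 / 0.106 = 213,300 g.
Volume: 213,300 g ÷ 1.19 g/mL = 179,200 mL.

179 L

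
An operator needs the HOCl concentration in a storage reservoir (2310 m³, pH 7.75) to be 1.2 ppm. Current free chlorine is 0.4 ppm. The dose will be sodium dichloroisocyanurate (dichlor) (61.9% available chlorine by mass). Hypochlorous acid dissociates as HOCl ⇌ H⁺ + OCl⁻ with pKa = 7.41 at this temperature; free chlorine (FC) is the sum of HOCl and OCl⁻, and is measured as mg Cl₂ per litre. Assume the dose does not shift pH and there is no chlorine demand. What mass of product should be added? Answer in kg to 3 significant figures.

Volume: 2310 m³ = 2,310,000 L.
[OCl⁻]/[HOCl] = 10^(pH − pKa) = 10^(7.75 − 7.41) = 2.188; fraction as HOCl = 1/(1 + 2.188) = 0.3137.
Free chlorine required for 1.2 ppm HOCl: 1.2 / 0.3137 = 3.825 ppm.
FC to add: 3.825 − 0.4 = 3.425 mg/L as Cl₂.
Cl₂ equivalent: 3.425 mg/L × 2,310,000 L = 7912 g.
Product at 61.9% available Cl: 7912 / 0.619 = 12,780 g.

12.8 kg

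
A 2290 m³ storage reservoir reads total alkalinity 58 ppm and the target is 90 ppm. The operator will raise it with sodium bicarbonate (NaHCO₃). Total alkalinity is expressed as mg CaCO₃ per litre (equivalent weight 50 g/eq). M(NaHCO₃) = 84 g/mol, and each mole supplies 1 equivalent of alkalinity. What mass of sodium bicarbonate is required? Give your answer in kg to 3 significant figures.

123 kg

Volume: 2290 m³ = 2,290,000 L.
Alkalinity to add: (90 − 58) = 32 mg/L as CaCO₃ × 2,290,000 L = 73,280 g as CaCO₃.
Equivalents: 73,280 g ÷ 50 g/eq = 1466 eq.
NaHCO₃ supplies 1 eq per mole → 1466 mol.
Mass: 1466 mol × 84 g/mol = 123,100 g.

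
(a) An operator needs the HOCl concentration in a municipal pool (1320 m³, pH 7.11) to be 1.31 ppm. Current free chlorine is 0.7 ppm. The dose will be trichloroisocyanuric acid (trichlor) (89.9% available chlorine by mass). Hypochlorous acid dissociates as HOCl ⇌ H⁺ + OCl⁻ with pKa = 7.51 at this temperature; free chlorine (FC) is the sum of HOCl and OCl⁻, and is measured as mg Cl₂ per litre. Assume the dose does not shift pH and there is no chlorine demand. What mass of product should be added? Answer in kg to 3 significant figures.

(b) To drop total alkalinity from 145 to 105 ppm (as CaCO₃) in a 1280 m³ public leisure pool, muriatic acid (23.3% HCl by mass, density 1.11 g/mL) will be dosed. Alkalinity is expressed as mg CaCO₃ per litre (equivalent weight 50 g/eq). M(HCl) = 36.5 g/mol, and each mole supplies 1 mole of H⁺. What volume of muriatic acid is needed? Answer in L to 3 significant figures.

(a) Volume: 1320 m³ = 1,320,000 L.
(a) [OCl⁻]/[HOCl] = 10^(pH − pKa) = 10^(7.11 − 7.51) = 0.3981; fraction as HOCl = 1/(1 + 0.3981) = 0.7153.
(a) Free chlorine required for 1.31 ppm HOCl: 1.31 / 0.7153 = 1.832 ppm.
(a) FC to add: 1.832 − 0.7 = 1.132 mg/L as Cl₂.
(a) Cl₂ equivalent: 1.132 mg/L × 1,320,000 L = 1494 g.
(a) Product at 89.9% available Cl: 1494 / 0.899 = 1661 g.

(b) Volume: 1280 m³ = 1,280,000 L.
(b) Alkalinity to neutralize: (145 − 105) = 40 mg/L as CaCO₃ × 1,280,000 L = 51,200 g as CaCO₃.
(b) Equivalents of H⁺ required: 51,200 ÷ 50 g/eq = 1024 eq = 1024 mol HCl.
(b) Mass of HCl: 1024 × 36.5 = 37,380 g.
(b) Mass of 23.3% solution: 37,380 / 0.233 = 160,400 g.
(b) Volume: 160,400 g ÷ 1.11 g/mL = 144,500 mL.

(a) 1.66 kg; (b) 145 L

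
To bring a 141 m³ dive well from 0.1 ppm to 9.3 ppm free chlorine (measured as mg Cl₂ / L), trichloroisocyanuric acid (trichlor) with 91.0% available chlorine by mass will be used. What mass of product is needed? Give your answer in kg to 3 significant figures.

Volume: 141 m³ = 141,000 L.
Chlorine deficit: 9.3 − 0.1 = 9.2 ppm = 9.2 mg/L as Cl₂.
Cl₂ equivalent needed: 9.2 mg/L × 141,000 L = 1,297,000 mg = 1297 g.
Product at 91.0% available chlorine: 1297 / 0.91 = 1425 g.

1.43 kg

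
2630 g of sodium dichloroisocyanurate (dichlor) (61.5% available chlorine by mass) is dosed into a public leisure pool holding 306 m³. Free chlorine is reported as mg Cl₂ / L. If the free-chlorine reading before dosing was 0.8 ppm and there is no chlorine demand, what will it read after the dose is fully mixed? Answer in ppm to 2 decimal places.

Volume: 306 m³ = 306,000 L.
Available chlorine delivered: 2630 g × 0.615 = 1617 g as Cl₂.
Concentration rise: 1617 g / 306,000 L = 5.286 mg/L = 5.29 ppm.
Final FC: 0.8 + 5.29 = 6.09 ppm.

6.09 ppm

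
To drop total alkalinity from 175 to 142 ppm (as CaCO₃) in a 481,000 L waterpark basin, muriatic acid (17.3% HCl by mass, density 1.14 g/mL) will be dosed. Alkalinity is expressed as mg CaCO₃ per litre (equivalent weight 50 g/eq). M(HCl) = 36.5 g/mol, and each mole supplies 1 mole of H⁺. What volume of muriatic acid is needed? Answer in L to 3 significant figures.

58.8 L

Alkalinity to neutralize: (175 − 142) = 33 mg/L as CaCO₃ × 481,000 L = 15,870 g as CaCO₃.
Equivalents of H⁺ required: 15,870 ÷ 50 g/eq = 317.5 eq = 317.5 mol HCl.
Mass of HCl: 317.5 × 36.5 = 11,590 g.
Mass of 17.3% solution: 11,590 / 0.173 = 66,980 g.
Volume: 66,980 g ÷ 1.14 g/mL = 58,750 mL.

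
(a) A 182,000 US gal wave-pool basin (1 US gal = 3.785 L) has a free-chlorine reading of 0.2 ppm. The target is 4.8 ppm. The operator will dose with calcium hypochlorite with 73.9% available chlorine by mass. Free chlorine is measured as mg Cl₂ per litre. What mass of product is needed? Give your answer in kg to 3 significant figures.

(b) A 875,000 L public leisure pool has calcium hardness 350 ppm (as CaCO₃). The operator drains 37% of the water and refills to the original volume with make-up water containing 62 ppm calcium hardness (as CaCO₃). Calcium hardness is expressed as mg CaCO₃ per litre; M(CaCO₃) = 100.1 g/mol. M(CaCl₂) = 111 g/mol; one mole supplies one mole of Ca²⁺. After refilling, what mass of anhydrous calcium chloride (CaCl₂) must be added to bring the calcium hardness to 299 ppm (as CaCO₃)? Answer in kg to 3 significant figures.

(a) Volume: 182,000 US gal × 3.785 L/gal = 688,870 L.
(a) Chlorine deficit: 4.8 − 0.2 = 4.6 ppm = 4.6 mg/L as Cl₂.
(a) Cl₂ equivalent needed: 4.6 mg/L × 688,870 L = 3,169,000 mg = 3169 g.
(a) Product at 73.9% available chlorine: 3169 / 0.739 = 4288 g.

(b) After draining 37% and refilling: 350 × 0.63 + 62 × 0.37 = 243.44 ppm.
(b) Deficit to target: 299 − 243.44 = 55.56 mg/L.
(b) As CaCO₃: 55.56 mg/L × 875,000 L = 48,620 g; ÷ 100.1 = 485.7 mol Ca²⁺.
(b) Mass: 485.7 × 111 = 53,910 g.

(a) 4.29 kg; (b) 53.9 kg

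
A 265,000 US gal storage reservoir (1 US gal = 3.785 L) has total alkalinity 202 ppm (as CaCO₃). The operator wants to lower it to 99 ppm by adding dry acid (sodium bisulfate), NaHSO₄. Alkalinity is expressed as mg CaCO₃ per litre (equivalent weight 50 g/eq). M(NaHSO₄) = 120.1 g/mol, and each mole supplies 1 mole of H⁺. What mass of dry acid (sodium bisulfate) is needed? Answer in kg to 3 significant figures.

248 kg

Volume: 265,000 US gal × 3.785 L/gal = 1,003,025 L.
Alkalinity to neutralize: (202 − 99) = 103 mg/L as CaCO₃ × 1,003,025 L = 103,300 g as CaCO₃.
Equivalents of H⁺ required: 103,300 ÷ 50 g/eq = 2066 eq = 2066 mol NaHSO₄.
Mass of NaHSO₄: 2066 × 120.1 = 248,200 g.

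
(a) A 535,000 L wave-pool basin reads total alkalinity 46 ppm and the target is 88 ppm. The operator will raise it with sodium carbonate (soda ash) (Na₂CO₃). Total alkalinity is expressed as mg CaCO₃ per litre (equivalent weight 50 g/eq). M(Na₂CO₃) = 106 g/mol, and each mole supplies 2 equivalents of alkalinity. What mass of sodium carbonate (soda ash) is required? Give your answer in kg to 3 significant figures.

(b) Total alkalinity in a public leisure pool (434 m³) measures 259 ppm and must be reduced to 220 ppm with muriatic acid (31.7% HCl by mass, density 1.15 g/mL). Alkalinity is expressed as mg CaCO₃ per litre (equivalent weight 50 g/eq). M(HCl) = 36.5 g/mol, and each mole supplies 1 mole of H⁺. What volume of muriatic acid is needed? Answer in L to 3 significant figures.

(a) 23.8 kg; (b) 33.9 L

(a) Alkalinity to add: (88 − 46) = 42 mg/L as CaCO₃ × 535,000 L = 22,470 g as CaCO₃.
(a) Equivalents: 22,470 g ÷ 50 g/eq = 449.4 eq.
(a) Each mole of Na₂CO₃ supplies 2 eq, so 449.4 / 2 = 224.7 mol.
(a) Mass: 224.7 mol × 106 g/mol = 23,820 g.

(b) Volume: 434 m³ = 434,000 L.
(b) Alkalinity to neutralize: (259 − 220) = 39 mg/L as CaCO₃ × 434,000 L = 16,930 g as CaCO₃.
(b) Equivalents of H⁺ required: 16,930 ÷ 50 g/eq = 338.5 eq = 338.5 mol HCl.
(b) Mass of HCl: 338.5 × 36.5 = 12,360 g.
(b) Mass of 31.7% solution: 12,360 / 0.317 = 38,980 g.
(b) Volume: 38,980 g ÷ 1.15 g/mL = 33,890 mL.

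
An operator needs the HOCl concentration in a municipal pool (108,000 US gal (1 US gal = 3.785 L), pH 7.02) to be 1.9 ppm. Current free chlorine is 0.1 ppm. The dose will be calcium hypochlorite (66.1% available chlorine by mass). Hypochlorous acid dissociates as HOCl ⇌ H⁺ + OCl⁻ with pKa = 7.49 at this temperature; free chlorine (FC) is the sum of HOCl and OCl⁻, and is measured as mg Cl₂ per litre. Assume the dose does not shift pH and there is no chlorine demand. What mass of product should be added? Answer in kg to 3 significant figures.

1.51 kg

Volume: 108,000 US gal × 3.785 L/gal = 408,780 L.
[OCl⁻]/[HOCl] = 10^(pH − pKa) = 10^(7.02 − 7.49) = 0.3388; fraction as HOCl = 1/(1 + 0.3388) = 0.7469.
Free chlorine required for 1.9 ppm HOCl: 1.9 / 0.7469 = 2.544 ppm.
FC to add: 2.544 − 0.1 = 2.444 mg/L as Cl₂.
Cl₂ equivalent: 2.444 mg/L × 408,780 L = 999 g.
Product at 66.1% available Cl: 999 / 0.661 = 1511 g.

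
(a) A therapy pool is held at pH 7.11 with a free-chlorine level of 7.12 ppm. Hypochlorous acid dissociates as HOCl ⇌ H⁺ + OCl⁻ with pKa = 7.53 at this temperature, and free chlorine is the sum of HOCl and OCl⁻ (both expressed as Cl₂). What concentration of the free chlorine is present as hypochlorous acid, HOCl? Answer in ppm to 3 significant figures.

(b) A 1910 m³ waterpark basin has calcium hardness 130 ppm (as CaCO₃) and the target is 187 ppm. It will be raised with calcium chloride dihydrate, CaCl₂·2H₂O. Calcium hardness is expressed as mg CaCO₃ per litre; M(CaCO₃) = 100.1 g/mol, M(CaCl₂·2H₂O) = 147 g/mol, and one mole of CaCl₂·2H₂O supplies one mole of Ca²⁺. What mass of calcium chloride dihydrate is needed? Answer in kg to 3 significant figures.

(a) [OCl⁻]/[HOCl] = 10^(pH − pKa) = 10^(7.11 − 7.53) = 10^-0.42 = 0.3802.
(a) Fraction as HOCl = 1 / (1 + 0.3802) = 0.7245.
(a) HOCl = 0.7245 × 7.12 ppm = 5.159 ppm.

(b) Volume: 1910 m³ = 1,910,000 L.
(b) Hardness to add: (187 − 130) = 57 mg/L as CaCO₃ × 1,910,000 L = 108,900 g as CaCO₃.
(b) Moles of Ca²⁺ (1 mol Ca²⁺ ≡ 1 mol CaCO₃): 108,900 / 100.1 g/mol = 1088 mol.
(b) Mass of CaCl₂·2H₂O: 1088 × 147 = 159,900 g.

(a) 5.16 ppm; (b) 160 kg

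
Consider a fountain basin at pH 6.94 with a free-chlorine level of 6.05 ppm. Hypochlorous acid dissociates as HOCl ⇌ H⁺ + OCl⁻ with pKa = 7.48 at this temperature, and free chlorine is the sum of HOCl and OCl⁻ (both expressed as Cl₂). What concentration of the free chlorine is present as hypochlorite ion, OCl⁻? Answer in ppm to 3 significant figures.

1.35 ppm

[OCl⁻]/[HOCl] = 10^(pH − pKa) = 10^(6.94 − 7.48) = 10^-0.54 = 0.2884.
Fraction as HOCl = 1 / (1 + 0.2884) = 0.7762.
OCl⁻ = (1 − 0.7762) × 6.05 ppm = 1.354 ppm.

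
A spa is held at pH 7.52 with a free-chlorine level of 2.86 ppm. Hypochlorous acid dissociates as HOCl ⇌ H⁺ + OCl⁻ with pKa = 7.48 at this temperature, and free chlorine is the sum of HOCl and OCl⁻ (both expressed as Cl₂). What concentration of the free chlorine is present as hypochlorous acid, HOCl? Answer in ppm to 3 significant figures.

1.36 ppm

[OCl⁻]/[HOCl] = 10^(pH − pKa) = 10^(7.52 − 7.48) = 10^0.04 = 1.096.
Fraction as HOCl = 1 / (1 + 1.096) = 0.477.
HOCl = 0.477 × 2.86 ppm = 1.364 ppm.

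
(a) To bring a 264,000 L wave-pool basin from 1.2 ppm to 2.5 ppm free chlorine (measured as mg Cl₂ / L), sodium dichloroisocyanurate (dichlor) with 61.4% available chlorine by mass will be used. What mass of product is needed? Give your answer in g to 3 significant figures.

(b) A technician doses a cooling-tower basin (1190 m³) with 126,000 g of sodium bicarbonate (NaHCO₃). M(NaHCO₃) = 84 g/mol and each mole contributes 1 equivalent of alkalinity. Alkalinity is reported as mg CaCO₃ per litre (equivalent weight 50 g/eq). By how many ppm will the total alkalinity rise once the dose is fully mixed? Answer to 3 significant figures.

(a) 559 g; (b) 63.0 ppm

(a) Chlorine deficit: 2.5 − 1.2 = 1.3 ppm = 1.3 mg/L as Cl₂.
(a) Cl₂ equivalent needed: 1.3 mg/L × 264,000 L = 343,200 mg = 343.2 g.
(a) Product at 61.4% available chlorine: 343.2 / 0.614 = 559 g.

(b) Volume: 1190 m³ = 1,190,000 L.
(b) Moles of NaHCO₃: 126,000 g ÷ 84 g/mol = 1500 mol → 1500 eq of alkalinity.
(b) As CaCO₃: 1500 eq × 50 g/eq = 75,000 g.
(b) Rise: 75,000 g / 1,190,000 L × 1000 = 63.03 mg/L.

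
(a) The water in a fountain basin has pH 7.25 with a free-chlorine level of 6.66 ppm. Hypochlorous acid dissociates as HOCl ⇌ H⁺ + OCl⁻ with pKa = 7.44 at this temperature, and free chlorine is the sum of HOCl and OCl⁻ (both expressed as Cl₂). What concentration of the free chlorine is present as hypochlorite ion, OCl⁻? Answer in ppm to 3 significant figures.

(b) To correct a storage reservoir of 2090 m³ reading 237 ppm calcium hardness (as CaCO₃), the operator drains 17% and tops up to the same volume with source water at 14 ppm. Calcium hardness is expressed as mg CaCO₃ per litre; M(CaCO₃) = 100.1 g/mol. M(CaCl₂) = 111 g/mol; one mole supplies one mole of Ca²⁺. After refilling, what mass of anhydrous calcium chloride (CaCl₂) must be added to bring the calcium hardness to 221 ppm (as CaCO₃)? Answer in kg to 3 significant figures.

(a) 2.61 ppm; (b) 50.8 kg

(a) [OCl⁻]/[HOCl] = 10^(pH − pKa) = 10^(7.25 − 7.44) = 10^-0.19 = 0.6457.
(a) Fraction as HOCl = 1 / (1 + 0.6457) = 0.6077.
(a) OCl⁻ = (1 − 0.6077) × 6.66 ppm = 2.613 ppm.

(b) Volume: 2090 m³ = 2,090,000 L.
(b) After draining 17% and refilling: 237 × 0.83 + 14 × 0.17 = 199.09 ppm.
(b) Deficit to target: 221 − 199.09 = 21.91 mg/L.
(b) As CaCO₃: 21.91 mg/L × 2,090,000 L = 45,790 g; ÷ 100.1 = 457.5 mol Ca²⁺.
(b) Mass: 457.5 × 111 = 50,780 g.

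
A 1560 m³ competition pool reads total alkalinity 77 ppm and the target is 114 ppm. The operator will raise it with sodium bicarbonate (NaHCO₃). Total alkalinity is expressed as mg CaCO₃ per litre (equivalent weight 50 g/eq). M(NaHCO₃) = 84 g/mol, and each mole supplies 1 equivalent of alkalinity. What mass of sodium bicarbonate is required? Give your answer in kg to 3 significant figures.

97.0 kg

Volume: 1560 m³ = 1,560,000 L.
Alkalinity to add: (114 − 77) = 37 mg/L as CaCO₃ × 1,560,000 L = 57,720 g as CaCO₃.
Equivalents: 57,720 g ÷ 50 g/eq = 1154 eq.
NaHCO₃ supplies 1 eq per mole → 1154 mol.
Mass: 1154 mol × 84 g/mol = 96,970 g.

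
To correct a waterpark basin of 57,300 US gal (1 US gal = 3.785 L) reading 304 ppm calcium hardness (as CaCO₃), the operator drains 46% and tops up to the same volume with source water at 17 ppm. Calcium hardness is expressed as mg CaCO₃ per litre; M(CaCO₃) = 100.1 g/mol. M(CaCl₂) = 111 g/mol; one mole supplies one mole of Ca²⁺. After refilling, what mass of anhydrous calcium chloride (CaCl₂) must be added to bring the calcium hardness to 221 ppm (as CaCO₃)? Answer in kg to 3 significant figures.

Volume: 57,300 US gal × 3.785 L/gal = 216,880 L.
After draining 46% and refilling: 304 × 0.54 + 17 × 0.46 = 171.98 ppm.
Deficit to target: 221 − 171.98 = 49.02 mg/L.
As CaCO₃: 49.02 mg/L × 216,880 L = 10,630 g; ÷ 100.1 = 106.2 mol Ca²⁺.
Mass: 106.2 × 111 = 11,790 g.

11.8 kg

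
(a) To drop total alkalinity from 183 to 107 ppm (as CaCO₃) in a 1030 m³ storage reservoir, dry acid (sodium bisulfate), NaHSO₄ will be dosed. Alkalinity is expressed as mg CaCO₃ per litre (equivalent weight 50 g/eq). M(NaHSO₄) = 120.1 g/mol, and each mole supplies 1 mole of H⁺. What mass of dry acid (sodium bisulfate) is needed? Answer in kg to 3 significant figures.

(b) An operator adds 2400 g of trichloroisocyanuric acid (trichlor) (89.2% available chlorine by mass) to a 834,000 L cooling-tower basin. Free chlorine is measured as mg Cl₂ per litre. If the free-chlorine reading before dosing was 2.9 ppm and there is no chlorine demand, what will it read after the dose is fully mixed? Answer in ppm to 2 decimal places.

(a) Volume: 1030 m³ = 1,030,000 L.
(a) Alkalinity to neutralize: (183 − 107) = 76 mg/L as CaCO₃ × 1,030,000 L = 78,280 g as CaCO₃.
(a) Equivalents of H⁺ required: 78,280 ÷ 50 g/eq = 1566 eq = 1566 mol NaHSO₄.
(a) Mass of NaHSO₄: 1566 × 120.1 = 188,000 g.

(b) Available chlorine delivered: 2400 g × 0.892 = 2141 g as Cl₂.
(b) Concentration rise: 2141 g / 834,000 L = 2.567 mg/L = 2.57 ppm.
(b) Final FC: 2.9 + 2.57 = 5.47 ppm.

(a) 188 kg; (b) 5.47 ppm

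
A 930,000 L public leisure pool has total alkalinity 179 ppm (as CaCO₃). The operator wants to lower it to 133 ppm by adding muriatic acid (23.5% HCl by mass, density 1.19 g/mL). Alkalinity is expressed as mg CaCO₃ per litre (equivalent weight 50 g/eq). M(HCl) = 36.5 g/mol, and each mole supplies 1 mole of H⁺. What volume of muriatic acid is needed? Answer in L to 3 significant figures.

Alkalinity to neutralize: (179 − 133) = 46 mg/L as CaCO₃ × 930,000 L = 42,780 g as CaCO₃.
Equivalents of H⁺ required: 42,780 ÷ 50 g/eq = 855.6 eq = 855.6 mol HCl.
Mass of HCl: 855.6 × 36.5 = 31,230 g.
Mass of 23.5% solution: 31,230 / 0.235 = 132,900 g.
Volume: 132,900 g ÷ 1.19 g/mL = 111,700 mL.

112 L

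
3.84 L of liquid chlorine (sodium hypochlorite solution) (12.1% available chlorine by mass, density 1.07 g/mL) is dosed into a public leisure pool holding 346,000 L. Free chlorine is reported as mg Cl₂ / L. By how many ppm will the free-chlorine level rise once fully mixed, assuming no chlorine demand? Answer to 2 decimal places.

1.44 ppm

Mass of solution: 3.84 L × 1000 mL/L × 1.07 g/mL = 4109 g.
Available chlorine delivered: 4109 g × 0.121 = 497.2 g as Cl₂.
Concentration rise: 497.2 g / 346,000 L = 1.437 mg/L = 1.44 ppm.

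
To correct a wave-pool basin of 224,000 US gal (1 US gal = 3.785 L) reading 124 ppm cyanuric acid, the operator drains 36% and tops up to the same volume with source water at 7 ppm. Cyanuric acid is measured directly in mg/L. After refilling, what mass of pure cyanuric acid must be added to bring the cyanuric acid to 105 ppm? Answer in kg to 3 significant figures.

19.6 kg

Volume: 224,000 US gal × 3.785 L/gal = 847,840 L.
After draining 36% and refilling: 124 × 0.64 + 7 × 0.36 = 81.88 ppm.
Deficit to target: 105 − 81.88 = 23.12 mg/L.
Mass: 23.12 mg/L × 847,840 L = 19,600 g cyanuric acid.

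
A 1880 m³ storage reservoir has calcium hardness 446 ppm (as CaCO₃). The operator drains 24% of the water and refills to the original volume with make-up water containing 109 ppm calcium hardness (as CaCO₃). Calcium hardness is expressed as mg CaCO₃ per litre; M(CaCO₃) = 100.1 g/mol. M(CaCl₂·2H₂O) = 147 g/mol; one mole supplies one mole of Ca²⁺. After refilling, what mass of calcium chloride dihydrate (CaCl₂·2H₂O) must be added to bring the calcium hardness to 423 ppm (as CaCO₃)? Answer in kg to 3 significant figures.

Volume: 1880 m³ = 1,880,000 L.
After draining 24% and refilling: 446 × 0.76 + 109 × 0.24 = 365.12 ppm.
Deficit to target: 423 − 365.12 = 57.88 mg/L.
As CaCO₃: 57.88 mg/L × 1,880,000 L = 108,800 g; ÷ 100.1 = 1087 mol Ca²⁺.
Mass: 1087 × 147 = 159,800 g.

160 kg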